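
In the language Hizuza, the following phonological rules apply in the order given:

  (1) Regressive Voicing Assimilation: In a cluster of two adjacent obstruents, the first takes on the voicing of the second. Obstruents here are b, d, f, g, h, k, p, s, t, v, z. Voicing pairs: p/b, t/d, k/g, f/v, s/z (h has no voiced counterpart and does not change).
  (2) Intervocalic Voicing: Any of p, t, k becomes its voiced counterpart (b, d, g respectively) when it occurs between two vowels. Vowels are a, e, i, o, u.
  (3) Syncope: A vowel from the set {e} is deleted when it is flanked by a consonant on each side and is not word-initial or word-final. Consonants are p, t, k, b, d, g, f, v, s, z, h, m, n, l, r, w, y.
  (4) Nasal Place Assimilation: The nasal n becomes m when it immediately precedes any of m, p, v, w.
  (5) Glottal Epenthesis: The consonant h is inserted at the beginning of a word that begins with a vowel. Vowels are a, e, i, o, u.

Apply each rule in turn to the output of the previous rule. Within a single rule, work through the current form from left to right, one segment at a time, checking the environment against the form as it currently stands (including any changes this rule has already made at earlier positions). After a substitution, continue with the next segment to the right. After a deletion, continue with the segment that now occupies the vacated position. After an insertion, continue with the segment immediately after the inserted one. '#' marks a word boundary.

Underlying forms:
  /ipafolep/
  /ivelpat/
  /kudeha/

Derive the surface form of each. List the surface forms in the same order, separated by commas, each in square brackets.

[hibafolp], [hivlpat], [kudha]

/ipafolep/:
  (1) Regressive Voicing Assimilation: no change — [ipafolep]
  (2) Intervocalic Voicing: [ipafolep] → [ibafolep]
  (3) Syncope: [ibafolep] → [ibafolp]
  (4) Nasal Place Assimilation: no change — [ibafolp]
  (5) Glottal Epenthesis: [ibafolp] → [hibafolp]
/ivelpat/:
  (1) Regressive Voicing Assimilation: no change — [ivelpat]
  (2) Intervocalic Voicing: no change — [ivelpat]
  (3) Syncope: [ivelpat] → [ivlpat]
  (4) Nasal Place Assimilation: no change — [ivlpat]
  (5) Glottal Epenthesis: [ivlpat] → [hivlpat]
/kudeha/:
  (1) Regressive Voicing Assimilation: no change — [kudeha]
  (2) Intervocalic Voicing: no change — [kudeha]
  (3) Syncope: [kudeha] → [kudha]
  (4) Nasal Place Assimilation: no change — [kudha]
  (5) Glottal Epenthesis: no change — [kudha]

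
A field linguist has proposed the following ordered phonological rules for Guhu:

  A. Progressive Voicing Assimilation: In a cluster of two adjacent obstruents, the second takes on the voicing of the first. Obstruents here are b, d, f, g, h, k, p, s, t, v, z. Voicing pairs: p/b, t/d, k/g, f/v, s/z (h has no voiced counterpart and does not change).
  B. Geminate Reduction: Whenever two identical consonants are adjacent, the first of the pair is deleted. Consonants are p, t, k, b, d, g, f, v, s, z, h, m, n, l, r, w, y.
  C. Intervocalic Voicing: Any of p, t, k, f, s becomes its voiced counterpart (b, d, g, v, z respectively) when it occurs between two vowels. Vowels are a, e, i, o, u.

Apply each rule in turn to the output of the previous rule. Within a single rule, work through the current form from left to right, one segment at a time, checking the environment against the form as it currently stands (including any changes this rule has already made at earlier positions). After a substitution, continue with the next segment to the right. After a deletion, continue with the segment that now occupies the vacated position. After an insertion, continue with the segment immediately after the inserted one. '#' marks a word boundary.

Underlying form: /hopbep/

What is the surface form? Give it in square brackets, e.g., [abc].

[hobep]

A Progressive Voicing Assimilation: [hopbep] → [hoppep]
B Geminate Reduction: [hoppep] → [hopep]
C Intervocalic Voicing: [hopep] → [hobep]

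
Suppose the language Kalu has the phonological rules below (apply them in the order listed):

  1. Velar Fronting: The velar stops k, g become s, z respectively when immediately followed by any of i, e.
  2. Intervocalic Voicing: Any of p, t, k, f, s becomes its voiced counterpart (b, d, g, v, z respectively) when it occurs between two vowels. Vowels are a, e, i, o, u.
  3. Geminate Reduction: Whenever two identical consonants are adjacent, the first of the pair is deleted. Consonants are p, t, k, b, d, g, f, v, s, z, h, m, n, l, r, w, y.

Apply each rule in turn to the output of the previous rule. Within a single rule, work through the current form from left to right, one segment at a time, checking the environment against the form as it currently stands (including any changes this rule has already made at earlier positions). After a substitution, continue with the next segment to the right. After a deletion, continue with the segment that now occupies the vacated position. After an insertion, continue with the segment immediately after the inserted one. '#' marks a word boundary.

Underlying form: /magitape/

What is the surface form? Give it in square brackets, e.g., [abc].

[mazidabe]

1 Velar Fronting: [magitape] → [mazitape]
2 Intervocalic Voicing: [mazitape] → [mazidabe]
3 Geminate Reduction: no change — [mazidabe]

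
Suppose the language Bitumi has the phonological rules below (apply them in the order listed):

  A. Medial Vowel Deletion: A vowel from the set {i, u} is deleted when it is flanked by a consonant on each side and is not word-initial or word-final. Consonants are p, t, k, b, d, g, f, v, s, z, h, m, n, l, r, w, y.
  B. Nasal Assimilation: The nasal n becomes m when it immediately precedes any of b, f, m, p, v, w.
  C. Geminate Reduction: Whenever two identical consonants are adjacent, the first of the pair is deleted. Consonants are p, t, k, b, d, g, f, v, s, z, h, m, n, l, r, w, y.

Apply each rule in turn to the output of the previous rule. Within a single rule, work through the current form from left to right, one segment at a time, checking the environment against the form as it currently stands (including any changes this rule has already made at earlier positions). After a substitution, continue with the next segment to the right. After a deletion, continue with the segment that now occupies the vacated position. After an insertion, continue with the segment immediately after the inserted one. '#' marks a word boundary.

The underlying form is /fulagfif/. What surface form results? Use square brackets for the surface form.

[flagf]

A Medial Vowel Deletion: [fulagfif] → [flagff]
B Nasal Assimilation: no change — [flagff]
C Geminate Reduction: [flagff] → [flagf]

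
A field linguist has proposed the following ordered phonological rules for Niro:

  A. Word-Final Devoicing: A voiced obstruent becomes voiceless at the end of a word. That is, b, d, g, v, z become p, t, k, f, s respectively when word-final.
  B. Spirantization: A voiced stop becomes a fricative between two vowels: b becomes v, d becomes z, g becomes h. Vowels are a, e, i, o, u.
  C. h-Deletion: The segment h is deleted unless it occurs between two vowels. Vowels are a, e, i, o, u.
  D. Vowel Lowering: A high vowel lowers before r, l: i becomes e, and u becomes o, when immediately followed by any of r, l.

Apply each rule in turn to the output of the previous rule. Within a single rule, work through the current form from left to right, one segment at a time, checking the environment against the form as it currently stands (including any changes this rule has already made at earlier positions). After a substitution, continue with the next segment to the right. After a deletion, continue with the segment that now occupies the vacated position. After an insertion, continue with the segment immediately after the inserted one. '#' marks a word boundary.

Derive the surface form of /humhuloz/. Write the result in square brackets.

A Word-Final Devoicing: [humhuloz] → [humhulos]
B Spirantization: no change — [humhulos]
C h-Deletion: [humhulos] → [umulos]
D Vowel Lowering: [umulos] → [umolos]

[umolos]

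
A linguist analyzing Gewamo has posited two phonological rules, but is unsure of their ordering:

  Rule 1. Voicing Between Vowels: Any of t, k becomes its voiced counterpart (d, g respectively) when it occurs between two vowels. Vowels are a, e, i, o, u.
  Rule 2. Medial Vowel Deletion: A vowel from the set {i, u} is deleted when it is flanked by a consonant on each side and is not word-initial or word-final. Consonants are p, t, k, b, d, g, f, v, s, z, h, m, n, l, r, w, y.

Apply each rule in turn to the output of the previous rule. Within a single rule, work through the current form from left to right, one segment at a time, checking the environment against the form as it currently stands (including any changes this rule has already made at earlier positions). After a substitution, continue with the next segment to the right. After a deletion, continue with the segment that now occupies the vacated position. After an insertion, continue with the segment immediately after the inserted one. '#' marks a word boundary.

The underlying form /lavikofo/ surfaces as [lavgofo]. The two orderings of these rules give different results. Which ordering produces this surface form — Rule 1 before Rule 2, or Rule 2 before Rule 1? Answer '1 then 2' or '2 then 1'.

Order 1 then 2:
  1 Voicing Between Vowels: [lavikofo] → [lavigofo]
  2 Medial Vowel Deletion: [lavigofo] → [lavgofo]
  result: [lavgofo]
Order 2 then 1:
  2 Medial Vowel Deletion: [lavikofo] → [lavkofo]
  1 Voicing Between Vowels: no change — [lavkofo]
  result: [lavkofo]

1 then 2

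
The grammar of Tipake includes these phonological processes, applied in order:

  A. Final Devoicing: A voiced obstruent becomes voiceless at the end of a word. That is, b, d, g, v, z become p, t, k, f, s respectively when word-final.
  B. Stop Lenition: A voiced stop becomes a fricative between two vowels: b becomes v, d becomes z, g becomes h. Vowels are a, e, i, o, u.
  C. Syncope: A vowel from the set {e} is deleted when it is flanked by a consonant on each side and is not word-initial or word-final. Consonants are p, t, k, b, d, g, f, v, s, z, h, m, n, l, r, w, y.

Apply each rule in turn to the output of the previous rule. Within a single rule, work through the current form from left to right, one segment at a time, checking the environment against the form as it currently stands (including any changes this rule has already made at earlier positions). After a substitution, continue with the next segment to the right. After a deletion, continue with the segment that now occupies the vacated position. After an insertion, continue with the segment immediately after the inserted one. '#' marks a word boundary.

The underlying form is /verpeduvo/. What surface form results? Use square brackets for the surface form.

[vrpzuvo]

A Final Devoicing: no change — [verpeduvo]
B Stop Lenition: [verpeduvo] → [verpezuvo]
C Syncope: [verpezuvo] → [vrpzuvo]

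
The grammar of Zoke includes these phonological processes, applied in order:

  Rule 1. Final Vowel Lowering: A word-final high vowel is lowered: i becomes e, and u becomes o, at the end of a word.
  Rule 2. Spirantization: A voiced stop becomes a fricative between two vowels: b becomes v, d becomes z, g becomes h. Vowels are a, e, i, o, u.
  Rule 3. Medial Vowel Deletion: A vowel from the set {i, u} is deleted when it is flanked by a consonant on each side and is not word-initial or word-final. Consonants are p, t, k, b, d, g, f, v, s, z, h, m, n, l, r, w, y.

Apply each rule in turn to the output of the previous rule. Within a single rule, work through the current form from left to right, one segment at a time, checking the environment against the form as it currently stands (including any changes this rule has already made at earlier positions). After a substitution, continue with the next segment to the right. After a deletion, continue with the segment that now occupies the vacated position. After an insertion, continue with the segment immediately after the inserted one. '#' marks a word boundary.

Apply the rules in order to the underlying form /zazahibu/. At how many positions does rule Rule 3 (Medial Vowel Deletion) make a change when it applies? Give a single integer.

1

Rule 1 Final Vowel Lowering: [zazahibu] → [zazahibo]
Rule 2 Spirantization: [zazahibo] → [zazahivo]
Rule 3 Medial Vowel Deletion: [zazahivo] → [zazahvo]
Rule Rule 3 changed 1 position(s).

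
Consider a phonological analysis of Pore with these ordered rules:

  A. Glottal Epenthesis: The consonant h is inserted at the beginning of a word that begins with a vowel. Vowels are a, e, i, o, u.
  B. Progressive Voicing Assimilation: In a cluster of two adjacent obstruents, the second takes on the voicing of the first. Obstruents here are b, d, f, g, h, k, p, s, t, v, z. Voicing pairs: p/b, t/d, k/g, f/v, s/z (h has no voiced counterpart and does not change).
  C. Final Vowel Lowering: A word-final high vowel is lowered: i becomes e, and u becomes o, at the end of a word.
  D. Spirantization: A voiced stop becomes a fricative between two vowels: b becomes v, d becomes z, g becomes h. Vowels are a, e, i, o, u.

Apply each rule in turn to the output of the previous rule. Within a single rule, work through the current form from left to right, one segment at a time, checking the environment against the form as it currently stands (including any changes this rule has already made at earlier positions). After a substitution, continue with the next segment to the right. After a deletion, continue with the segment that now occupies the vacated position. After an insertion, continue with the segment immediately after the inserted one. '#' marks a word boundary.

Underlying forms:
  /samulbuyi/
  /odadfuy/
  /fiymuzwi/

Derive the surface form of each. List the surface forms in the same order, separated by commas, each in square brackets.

/samulbuyi/:
  A Glottal Epenthesis: no change — [samulbuyi]
  B Progressive Voicing Assimilation: no change — [samulbuyi]
  C Final Vowel Lowering: [samulbuyi] → [samulbuye]
  D Spirantization: no change — [samulbuye]
/odadfuy/:
  A Glottal Epenthesis: [odadfuy] → [hodadfuy]
  B Progressive Voicing Assimilation: [hodadfuy] → [hodadvuy]
  C Final Vowel Lowering: no change — [hodadvuy]
  D Spirantization: [hodadvuy] → [hozadvuy]
/fiymuzwi/:
  A Glottal Epenthesis: no change — [fiymuzwi]
  B Progressive Voicing Assimilation: no change — [fiymuzwi]
  C Final Vowel Lowering: [fiymuzwi] → [fiymuzwe]
  D Spirantization: no change — [fiymuzwe]

[samulbuye], [hozadvuy], [fiymuzwe]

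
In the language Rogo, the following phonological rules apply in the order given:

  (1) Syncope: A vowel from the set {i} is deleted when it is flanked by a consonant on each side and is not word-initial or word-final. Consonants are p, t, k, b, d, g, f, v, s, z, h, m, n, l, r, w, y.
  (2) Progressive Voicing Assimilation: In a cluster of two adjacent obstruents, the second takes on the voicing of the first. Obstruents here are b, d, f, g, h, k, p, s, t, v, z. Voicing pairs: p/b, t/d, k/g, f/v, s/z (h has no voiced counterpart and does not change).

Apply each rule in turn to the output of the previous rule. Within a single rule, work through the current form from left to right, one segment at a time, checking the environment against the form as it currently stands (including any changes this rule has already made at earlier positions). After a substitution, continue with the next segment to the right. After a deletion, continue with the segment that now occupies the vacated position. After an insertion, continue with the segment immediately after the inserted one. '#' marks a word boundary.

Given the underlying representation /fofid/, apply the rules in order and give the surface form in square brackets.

[foft]

(1) Syncope: [fofid] → [fofd]
(2) Progressive Voicing Assimilation: [fofd] → [foft]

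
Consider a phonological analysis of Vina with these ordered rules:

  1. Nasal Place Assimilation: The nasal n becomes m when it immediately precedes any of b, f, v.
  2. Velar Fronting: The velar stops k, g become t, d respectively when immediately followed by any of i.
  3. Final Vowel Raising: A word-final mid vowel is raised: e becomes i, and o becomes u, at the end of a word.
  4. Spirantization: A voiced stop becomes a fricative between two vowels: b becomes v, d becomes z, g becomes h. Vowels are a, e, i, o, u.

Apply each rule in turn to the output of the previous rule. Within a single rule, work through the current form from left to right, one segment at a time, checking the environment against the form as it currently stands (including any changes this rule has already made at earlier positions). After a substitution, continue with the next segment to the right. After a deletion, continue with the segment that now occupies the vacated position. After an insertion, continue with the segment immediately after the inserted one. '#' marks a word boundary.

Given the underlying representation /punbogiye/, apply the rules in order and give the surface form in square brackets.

[pumboziyi]

1 Nasal Place Assimilation: [punbogiye] → [pumbogiye]
2 Velar Fronting: [pumbogiye] → [pumbodiye]
3 Final Vowel Raising: [pumbodiye] → [pumbodiyi]
4 Spirantization: [pumbodiyi] → [pumboziyi]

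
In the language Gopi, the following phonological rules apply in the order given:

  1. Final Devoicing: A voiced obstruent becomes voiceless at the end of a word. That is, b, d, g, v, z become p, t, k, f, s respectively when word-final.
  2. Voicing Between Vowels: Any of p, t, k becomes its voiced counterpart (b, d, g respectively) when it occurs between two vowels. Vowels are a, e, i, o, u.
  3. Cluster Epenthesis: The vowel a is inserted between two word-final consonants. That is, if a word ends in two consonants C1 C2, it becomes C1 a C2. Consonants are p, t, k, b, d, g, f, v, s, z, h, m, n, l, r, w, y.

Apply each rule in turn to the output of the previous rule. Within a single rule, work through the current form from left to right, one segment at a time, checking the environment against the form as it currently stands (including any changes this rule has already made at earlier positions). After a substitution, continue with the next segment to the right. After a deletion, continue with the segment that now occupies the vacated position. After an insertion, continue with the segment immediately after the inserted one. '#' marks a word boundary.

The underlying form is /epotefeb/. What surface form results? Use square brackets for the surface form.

1 Final Devoicing: [epotefeb] → [epotefep]
2 Voicing Between Vowels: [epotefep] → [ebodefep]
3 Cluster Epenthesis: no change — [ebodefep]

[ebodefep]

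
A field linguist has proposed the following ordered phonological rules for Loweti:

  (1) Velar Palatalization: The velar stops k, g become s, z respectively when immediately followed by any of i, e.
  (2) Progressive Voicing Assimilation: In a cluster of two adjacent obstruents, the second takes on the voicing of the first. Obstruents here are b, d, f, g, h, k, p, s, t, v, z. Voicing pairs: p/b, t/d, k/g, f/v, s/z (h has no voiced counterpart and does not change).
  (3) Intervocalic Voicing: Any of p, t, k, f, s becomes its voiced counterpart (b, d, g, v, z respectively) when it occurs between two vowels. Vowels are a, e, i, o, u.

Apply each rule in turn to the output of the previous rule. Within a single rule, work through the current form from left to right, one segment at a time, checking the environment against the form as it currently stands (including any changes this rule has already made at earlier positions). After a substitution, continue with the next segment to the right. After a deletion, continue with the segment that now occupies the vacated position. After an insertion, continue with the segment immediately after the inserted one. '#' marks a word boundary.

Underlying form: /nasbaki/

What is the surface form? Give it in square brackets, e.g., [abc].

(1) Velar Palatalization: [nasbaki] → [nasbasi]
(2) Progressive Voicing Assimilation: [nasbasi] → [naspasi]
(3) Intervocalic Voicing: [naspasi] → [naspazi]

[naspazi]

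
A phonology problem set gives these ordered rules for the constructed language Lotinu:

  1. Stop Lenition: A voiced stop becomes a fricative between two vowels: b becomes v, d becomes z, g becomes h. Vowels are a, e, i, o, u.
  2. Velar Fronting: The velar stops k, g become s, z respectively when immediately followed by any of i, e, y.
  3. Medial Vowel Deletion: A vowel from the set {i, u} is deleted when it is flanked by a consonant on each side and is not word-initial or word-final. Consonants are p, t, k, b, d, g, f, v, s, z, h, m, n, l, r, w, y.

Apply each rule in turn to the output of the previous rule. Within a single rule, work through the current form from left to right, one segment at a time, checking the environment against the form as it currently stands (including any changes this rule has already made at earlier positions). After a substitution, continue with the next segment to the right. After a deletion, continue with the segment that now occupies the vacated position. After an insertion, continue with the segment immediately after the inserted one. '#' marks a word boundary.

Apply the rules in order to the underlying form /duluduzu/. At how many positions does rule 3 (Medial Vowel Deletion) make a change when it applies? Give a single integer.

3

1 Stop Lenition: [duluduzu] → [duluzuzu]
2 Velar Fronting: no change — [duluzuzu]
3 Medial Vowel Deletion: [duluzuzu] → [dlzzu]
Rule 3 changed 3 position(s).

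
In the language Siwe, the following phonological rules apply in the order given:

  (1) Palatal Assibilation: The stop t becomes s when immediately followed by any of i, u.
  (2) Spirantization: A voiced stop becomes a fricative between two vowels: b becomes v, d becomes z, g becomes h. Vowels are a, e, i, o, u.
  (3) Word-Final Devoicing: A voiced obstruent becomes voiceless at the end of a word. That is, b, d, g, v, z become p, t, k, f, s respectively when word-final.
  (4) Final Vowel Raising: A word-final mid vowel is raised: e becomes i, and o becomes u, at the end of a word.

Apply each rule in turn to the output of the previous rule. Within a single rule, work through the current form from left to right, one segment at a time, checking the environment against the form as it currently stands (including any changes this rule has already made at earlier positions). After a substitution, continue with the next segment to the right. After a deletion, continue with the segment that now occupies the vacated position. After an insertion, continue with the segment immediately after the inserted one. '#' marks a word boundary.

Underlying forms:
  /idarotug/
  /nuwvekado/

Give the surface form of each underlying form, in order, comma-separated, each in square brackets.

[izarosuk], [nuwvekazu]

/idarotug/:
  (1) Palatal Assibilation: [idarotug] → [idarosug]
  (2) Spirantization: [idarosug] → [izarosug]
  (3) Word-Final Devoicing: [izarosug] → [izarosuk]
  (4) Final Vowel Raising: no change — [izarosuk]
/nuwvekado/:
  (1) Palatal Assibilation: no change — [nuwvekado]
  (2) Spirantization: [nuwvekado] → [nuwvekazo]
  (3) Word-Final Devoicing: no change — [nuwvekazo]
  (4) Final Vowel Raising: [nuwvekazo] → [nuwvekazu]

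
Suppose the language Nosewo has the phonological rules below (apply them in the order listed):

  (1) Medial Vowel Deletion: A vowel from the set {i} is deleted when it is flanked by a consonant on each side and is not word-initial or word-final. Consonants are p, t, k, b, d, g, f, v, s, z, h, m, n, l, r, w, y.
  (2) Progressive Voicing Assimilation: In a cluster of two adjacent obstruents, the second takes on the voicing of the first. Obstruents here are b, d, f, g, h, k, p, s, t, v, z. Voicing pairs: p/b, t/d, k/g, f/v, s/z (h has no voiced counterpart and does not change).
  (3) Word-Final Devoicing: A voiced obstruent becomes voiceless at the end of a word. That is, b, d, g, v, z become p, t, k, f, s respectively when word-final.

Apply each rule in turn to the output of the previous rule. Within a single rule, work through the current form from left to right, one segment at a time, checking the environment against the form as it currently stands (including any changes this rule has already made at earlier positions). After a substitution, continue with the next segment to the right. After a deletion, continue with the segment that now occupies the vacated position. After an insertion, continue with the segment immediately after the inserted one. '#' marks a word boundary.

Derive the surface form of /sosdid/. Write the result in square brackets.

(1) Medial Vowel Deletion: [sosdid] → [sosdd]
(2) Progressive Voicing Assimilation: [sosdd] → [sostt]
(3) Word-Final Devoicing: no change — [sostt]

[sostt]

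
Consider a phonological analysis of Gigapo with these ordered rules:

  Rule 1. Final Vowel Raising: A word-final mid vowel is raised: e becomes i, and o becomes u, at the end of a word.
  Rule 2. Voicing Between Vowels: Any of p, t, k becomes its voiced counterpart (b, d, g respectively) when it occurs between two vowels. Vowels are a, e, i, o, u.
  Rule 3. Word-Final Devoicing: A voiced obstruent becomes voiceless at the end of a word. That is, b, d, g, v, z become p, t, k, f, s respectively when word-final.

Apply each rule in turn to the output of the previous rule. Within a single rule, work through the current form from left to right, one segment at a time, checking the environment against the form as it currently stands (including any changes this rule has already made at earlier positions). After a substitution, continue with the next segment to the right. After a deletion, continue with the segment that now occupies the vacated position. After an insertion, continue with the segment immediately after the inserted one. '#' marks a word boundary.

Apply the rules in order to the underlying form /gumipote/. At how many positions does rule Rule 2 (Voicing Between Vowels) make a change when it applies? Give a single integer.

Rule 1 Final Vowel Raising: [gumipote] → [gumipoti]
Rule 2 Voicing Between Vowels: [gumipoti] → [gumibodi]
Rule 3 Word-Final Devoicing: no change — [gumibodi]
Rule Rule 2 changed 2 position(s).

2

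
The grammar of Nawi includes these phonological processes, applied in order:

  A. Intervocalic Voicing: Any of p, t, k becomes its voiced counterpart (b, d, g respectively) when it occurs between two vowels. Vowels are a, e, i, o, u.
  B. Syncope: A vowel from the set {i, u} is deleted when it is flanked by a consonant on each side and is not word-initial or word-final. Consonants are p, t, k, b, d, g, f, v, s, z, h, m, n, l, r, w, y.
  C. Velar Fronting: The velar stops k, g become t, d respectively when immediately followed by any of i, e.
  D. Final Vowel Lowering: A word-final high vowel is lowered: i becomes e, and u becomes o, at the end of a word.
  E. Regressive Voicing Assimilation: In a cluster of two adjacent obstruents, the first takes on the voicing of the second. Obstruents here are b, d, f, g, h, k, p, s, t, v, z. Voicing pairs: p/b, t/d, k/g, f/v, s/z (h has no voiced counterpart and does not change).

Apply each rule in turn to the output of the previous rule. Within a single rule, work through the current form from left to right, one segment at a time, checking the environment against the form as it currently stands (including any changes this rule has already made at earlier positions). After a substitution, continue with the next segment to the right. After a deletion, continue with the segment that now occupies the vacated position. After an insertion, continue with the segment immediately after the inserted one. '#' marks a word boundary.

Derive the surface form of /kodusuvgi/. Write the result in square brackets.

A Intervocalic Voicing: no change — [kodusuvgi]
B Syncope: [kodusuvgi] → [kodsvgi]
C Velar Fronting: [kodsvgi] → [kodsvdi]
D Final Vowel Lowering: [kodsvdi] → [kodsvde]
E Regressive Voicing Assimilation: [kodsvde] → [kotzvde]

[kotzvde]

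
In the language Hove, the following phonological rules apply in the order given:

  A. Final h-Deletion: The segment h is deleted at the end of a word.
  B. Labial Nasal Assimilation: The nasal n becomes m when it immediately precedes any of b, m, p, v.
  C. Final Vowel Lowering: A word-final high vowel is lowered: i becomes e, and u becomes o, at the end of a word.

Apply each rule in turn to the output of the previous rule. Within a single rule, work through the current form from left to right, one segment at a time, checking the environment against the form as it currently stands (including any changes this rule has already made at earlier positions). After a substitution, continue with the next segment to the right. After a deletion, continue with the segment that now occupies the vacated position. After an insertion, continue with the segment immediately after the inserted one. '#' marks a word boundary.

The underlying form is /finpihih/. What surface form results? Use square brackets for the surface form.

[fimpihe]

A Final h-Deletion: [finpihih] → [finpihi]
B Labial Nasal Assimilation: [finpihi] → [fimpihi]
C Final Vowel Lowering: [fimpihi] → [fimpihe]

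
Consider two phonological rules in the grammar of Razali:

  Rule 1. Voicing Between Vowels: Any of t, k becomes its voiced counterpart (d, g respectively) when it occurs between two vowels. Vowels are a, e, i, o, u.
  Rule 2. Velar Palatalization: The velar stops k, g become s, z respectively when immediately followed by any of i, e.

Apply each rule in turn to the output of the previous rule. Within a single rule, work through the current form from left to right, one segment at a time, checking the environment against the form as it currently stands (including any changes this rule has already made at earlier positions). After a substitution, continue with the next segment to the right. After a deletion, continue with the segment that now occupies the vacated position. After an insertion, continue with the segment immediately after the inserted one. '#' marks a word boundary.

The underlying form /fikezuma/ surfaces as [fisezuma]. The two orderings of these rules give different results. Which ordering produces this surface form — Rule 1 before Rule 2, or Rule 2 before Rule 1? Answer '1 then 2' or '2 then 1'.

2 then 1

Order 1 then 2:
  1 Voicing Between Vowels: [fikezuma] → [figezuma]
  2 Velar Palatalization: [figezuma] → [fizezuma]
  result: [fizezuma]
Order 2 then 1:
  2 Velar Palatalization: [fikezuma] → [fisezuma]
  1 Voicing Between Vowels: no change — [fisezuma]
  result: [fisezuma]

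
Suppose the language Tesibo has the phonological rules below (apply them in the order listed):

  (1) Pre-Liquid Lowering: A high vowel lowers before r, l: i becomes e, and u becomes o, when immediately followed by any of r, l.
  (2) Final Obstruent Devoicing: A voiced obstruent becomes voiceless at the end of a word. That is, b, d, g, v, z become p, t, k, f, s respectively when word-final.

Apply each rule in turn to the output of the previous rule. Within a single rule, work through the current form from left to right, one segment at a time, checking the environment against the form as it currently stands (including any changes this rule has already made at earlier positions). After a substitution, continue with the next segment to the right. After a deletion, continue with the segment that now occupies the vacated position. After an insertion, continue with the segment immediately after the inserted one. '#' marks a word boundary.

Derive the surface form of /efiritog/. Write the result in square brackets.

[eferitok]

(1) Pre-Liquid Lowering: [efiritog] → [eferitog]
(2) Final Obstruent Devoicing: [eferitog] → [eferitok]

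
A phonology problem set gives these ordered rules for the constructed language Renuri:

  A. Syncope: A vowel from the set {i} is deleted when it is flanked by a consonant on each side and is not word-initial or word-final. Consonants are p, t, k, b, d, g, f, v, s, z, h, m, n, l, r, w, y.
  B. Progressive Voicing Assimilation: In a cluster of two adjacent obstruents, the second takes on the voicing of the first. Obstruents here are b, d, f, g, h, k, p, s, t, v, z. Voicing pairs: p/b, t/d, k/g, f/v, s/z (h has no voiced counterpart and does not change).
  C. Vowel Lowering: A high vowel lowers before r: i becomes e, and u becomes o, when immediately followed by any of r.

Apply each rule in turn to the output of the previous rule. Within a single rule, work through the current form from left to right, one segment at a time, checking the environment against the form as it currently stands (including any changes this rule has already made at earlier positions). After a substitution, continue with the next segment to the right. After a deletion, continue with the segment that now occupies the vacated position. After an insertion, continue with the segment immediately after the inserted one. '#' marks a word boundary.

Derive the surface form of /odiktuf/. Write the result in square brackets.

[odgduf]

A Syncope: [odiktuf] → [odktuf]
B Progressive Voicing Assimilation: [odktuf] → [odgduf]
C Vowel Lowering: no change — [odgduf]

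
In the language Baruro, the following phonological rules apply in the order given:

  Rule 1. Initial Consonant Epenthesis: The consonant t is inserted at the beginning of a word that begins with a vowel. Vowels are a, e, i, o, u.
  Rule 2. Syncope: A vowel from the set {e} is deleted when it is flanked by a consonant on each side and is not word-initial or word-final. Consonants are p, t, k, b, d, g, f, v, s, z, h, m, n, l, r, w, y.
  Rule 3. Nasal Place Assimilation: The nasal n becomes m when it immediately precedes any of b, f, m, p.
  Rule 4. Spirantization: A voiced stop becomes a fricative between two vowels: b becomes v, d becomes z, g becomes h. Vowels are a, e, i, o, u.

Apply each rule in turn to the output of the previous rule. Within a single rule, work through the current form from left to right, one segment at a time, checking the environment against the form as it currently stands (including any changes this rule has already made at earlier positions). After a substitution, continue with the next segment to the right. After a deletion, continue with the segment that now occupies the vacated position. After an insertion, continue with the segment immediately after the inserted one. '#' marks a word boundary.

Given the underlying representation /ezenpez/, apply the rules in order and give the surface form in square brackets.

[tzmpz]

Rule 1 Initial Consonant Epenthesis: [ezenpez] → [tezenpez]
Rule 2 Syncope: [tezenpez] → [tznpz]
Rule 3 Nasal Place Assimilation: [tznpz] → [tzmpz]
Rule 4 Spirantization: no change — [tzmpz]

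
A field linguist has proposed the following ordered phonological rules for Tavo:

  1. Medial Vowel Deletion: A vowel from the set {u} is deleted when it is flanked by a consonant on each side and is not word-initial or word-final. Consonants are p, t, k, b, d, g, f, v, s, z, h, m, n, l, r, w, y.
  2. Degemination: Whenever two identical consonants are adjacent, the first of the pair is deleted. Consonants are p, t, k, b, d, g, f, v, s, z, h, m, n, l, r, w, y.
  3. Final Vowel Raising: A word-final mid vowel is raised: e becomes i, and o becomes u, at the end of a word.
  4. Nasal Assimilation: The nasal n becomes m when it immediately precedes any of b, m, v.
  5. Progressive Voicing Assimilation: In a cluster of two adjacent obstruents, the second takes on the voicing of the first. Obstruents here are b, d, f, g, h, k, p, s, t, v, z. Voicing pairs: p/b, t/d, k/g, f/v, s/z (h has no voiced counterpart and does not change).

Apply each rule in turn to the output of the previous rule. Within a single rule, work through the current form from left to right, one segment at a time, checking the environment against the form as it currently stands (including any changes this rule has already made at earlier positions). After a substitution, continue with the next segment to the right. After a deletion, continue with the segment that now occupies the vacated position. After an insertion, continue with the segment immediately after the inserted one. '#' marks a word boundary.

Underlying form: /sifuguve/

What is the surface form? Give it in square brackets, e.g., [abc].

[sifkfi]

1 Medial Vowel Deletion: [sifuguve] → [sifgve]
2 Degemination: no change — [sifgve]
3 Final Vowel Raising: [sifgve] → [sifgvi]
4 Nasal Assimilation: no change — [sifgvi]
5 Progressive Voicing Assimilation: [sifgvi] → [sifkfi]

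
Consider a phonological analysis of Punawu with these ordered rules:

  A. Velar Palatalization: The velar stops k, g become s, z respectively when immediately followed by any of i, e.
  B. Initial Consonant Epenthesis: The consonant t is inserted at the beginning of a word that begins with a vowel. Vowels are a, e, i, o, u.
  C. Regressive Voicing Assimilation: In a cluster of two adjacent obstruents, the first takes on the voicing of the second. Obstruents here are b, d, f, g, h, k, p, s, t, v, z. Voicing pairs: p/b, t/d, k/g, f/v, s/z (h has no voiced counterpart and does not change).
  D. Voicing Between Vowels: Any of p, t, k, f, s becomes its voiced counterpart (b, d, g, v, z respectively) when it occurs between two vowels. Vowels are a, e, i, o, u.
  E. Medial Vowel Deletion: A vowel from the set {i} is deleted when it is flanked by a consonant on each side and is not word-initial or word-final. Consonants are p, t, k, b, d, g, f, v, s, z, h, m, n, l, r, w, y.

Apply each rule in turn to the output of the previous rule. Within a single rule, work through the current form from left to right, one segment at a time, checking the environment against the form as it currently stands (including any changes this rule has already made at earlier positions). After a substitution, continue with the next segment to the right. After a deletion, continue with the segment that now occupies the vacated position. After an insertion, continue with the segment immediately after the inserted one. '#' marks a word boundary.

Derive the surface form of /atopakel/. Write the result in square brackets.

[tadobazel]

A Velar Palatalization: [atopakel] → [atopasel]
B Initial Consonant Epenthesis: [atopasel] → [tatopasel]
C Regressive Voicing Assimilation: no change — [tatopasel]
D Voicing Between Vowels: [tatopasel] → [tadobazel]
E Medial Vowel Deletion: no change — [tadobazel]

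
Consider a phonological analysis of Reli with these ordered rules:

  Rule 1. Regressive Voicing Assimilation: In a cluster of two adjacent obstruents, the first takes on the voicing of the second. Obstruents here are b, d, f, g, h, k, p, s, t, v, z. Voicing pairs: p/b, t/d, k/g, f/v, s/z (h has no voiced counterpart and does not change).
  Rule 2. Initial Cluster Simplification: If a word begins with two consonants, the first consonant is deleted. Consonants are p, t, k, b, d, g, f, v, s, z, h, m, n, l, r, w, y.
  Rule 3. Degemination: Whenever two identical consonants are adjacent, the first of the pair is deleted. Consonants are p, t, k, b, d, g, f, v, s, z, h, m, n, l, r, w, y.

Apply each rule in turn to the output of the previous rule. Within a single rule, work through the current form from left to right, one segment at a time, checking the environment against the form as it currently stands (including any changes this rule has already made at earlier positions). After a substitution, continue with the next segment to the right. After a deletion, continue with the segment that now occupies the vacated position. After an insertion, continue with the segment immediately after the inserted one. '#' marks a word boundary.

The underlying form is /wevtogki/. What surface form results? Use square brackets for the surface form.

Rule 1 Regressive Voicing Assimilation: [wevtogki] → [weftokki]
Rule 2 Initial Cluster Simplification: no change — [weftokki]
Rule 3 Degemination: [weftokki] → [weftoki]

[weftoki]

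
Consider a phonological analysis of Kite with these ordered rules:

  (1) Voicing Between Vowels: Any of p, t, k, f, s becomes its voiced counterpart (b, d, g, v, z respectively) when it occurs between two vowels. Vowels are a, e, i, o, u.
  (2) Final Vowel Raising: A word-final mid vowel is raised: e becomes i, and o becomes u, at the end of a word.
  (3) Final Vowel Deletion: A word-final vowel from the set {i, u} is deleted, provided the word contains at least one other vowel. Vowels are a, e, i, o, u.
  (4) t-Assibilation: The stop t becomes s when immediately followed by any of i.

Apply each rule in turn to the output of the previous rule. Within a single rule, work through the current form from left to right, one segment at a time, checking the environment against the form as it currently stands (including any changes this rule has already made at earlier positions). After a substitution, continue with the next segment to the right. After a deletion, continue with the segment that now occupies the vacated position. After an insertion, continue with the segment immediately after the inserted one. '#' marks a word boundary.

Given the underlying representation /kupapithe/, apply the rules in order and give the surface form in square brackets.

[kubabith]

(1) Voicing Between Vowels: [kupapithe] → [kubabithe]
(2) Final Vowel Raising: [kubabithe] → [kubabithi]
(3) Final Vowel Deletion: [kubabithi] → [kubabith]
(4) t-Assibilation: no change — [kubabith]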